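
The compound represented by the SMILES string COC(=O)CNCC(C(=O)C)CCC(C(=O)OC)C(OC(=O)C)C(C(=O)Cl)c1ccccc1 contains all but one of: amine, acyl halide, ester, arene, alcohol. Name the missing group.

alcohol

arene: present (C6H5 — –C6H5 phenyl ring → arene).
amine: present (CH2NHCH2 — C–N–C with sp³ carbons and no adjacent C=O → amine (secondary)).
acyl halide: present (CH(COCl) — pendant –C(=O)X: carbonyl C bonded to C and halogen → acyl halide).
ester: present (CH3OOC — CH3O–C(=O)–: carbonyl C bonded to C and to –OCH3 → ester (not ketone + ether)).
alcohol: no segment matches this pattern.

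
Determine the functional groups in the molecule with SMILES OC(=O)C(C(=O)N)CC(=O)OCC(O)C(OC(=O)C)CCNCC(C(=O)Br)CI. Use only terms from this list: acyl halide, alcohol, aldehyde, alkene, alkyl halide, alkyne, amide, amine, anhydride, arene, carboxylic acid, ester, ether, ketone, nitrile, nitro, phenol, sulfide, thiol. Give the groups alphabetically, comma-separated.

acyl halide, alcohol, alkyl halide, amide, amine, carboxylic acid, ester

Reading the structure from left to right:
  HOOC: –COOH: carbonyl C bonded to –OH and C → carboxylic acid (the –OH is not a separate alcohol).
  CH(CONH2): pendant –CONH2: carbonyl C bonded to C and N → amide.
  CH2COOCH2: –C(=O)–O–C with C on the carbonyl side → ester.
  CH(OH): –OH on an sp³ carbon → alcohol (secondary).
  CH(OCOCH3): pendant –OC(=O)CH3: an acyloxy group → ester.
  CH2NHCH2: C–N–C with sp³ carbons and no adjacent C=O → amine (secondary).
  CH(COBr): pendant –C(=O)X: carbonyl C bonded to C and halogen → acyl halide.
  CH2I: halogen on an sp³ carbon → alkyl halide.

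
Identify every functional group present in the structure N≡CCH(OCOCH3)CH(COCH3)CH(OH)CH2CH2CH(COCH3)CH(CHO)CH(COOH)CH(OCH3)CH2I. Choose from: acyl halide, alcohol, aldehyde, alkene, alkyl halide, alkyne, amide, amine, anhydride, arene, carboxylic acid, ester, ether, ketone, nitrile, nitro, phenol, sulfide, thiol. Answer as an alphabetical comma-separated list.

N≡C–: carbon triple-bonded to nitrogen → nitrile.
pendant –OC(=O)CH3: an acyloxy group → ester.
pendant –COCH3: carbonyl C bonded to two carbons → ketone.
–OH on an sp³ carbon → alcohol (secondary).
pendant –COCH3: carbonyl C bonded to two carbons → ketone.
pendant –CHO: carbonyl C bonded to C and H → aldehyde.
pendant –COOH: carbonyl C bonded to C and –OH → carboxylic acid.
pendant –OCH3: C–O–C with sp³ C, no adjacent C=O → ether.
halogen on an sp³ carbon → alkyl halide.

alcohol, aldehyde, alkyl halide, carboxylic acid, ester, ether, ketone, nitrile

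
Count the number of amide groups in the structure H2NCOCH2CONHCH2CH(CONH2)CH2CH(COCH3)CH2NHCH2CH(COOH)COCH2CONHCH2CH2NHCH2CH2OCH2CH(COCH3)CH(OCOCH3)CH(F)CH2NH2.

–C(=O)NH2: carbonyl C bonded to C and to N → amide (the N is not a separate amine).
–C(=O)–N– linkage → amide (the N is not an amine).
pendant –CONH2: carbonyl C bonded to C and N → amide.
pendant –COCH3: carbonyl C bonded to two carbons → ketone.
C–N–C with sp³ carbons and no adjacent C=O → amine (secondary).
pendant –COOH: carbonyl C bonded to C and –OH → carboxylic acid.
–C(=O)– with carbon on both sides → ketone.
–C(=O)–N– linkage → amide (the N is not an amine).
C–N–C with sp³ carbons and no adjacent C=O → amine (secondary).
C–O–C with sp³ carbons on both sides and no adjacent C=O → ether.
pendant –COCH3: carbonyl C bonded to two carbons → ketone.
pendant –OC(=O)CH3: an acyloxy group → ester.
halogen on an sp³ carbon → alkyl halide.
–NH2 on an sp³ carbon with no adjacent C=O → amine.
Amide appears at: H2NCO, CH2CONHCH2, CH(CONH2), CH2CONHCH2 → 4.

4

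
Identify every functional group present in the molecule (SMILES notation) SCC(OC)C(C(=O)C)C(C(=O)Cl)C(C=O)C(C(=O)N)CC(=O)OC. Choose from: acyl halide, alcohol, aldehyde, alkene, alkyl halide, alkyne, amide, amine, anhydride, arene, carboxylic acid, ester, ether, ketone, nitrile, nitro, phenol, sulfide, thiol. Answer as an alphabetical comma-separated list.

acyl halide, aldehyde, amide, ester, ether, ketone, thiol

–SH on an sp³ carbon → thiol.
pendant –OCH3: C–O–C with sp³ C, no adjacent C=O → ether.
pendant –COCH3: carbonyl C bonded to two carbons → ketone.
pendant –C(=O)X: carbonyl C bonded to C and halogen → acyl halide.
pendant –CHO: carbonyl C bonded to C and H → aldehyde.
pendant –CONH2: carbonyl C bonded to C and N → amide.
–C(=O)OCH3: carbonyl C bonded to C and to –OCH3 → ester (not ketone + ether).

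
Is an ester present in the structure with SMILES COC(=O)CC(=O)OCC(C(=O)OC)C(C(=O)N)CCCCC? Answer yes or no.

yes

CH3O–C(=O)–: carbonyl C bonded to C and to –OCH3 → ester (not ketone + ether).
–C(=O)–O–C with C on the carbonyl side → ester.
pendant –COOCH3: carbonyl C bonded to C and –OCH3 → ester.
pendant –CONH2: carbonyl C bonded to C and N → amide.
The CH3OOC segment supplies the ester: CH3O–C(=O)–: carbonyl C bonded to C and to –OCH3 → ester (not ketone + ether).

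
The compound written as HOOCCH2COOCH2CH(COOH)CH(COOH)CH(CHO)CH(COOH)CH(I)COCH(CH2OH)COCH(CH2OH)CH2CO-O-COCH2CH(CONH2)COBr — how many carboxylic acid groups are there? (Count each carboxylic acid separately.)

4

Working along the chain:
  HOOC: –COOH: carbonyl C bonded to –OH and C → carboxylic acid (the –OH is not a separate alcohol).
  CH2COOCH2: –C(=O)–O–C with C on the carbonyl side → ester.
  CH(COOH): pendant –COOH: carbonyl C bonded to C and –OH → carboxylic acid.
  CH(COOH): pendant –COOH: carbonyl C bonded to C and –OH → carboxylic acid.
  CH(CHO): pendant –CHO: carbonyl C bonded to C and H → aldehyde.
  CH(COOH): pendant –COOH: carbonyl C bonded to C and –OH → carboxylic acid.
  CH(I): halogen on an sp³ carbon → alkyl halide.
  CO: –C(=O)– with carbon on both sides → ketone.
  CH(CH2OH): pendant –CH2OH on an sp³ backbone C → alcohol.
  CO: –C(=O)– with carbon on both sides → ketone.
  CH(CH2OH): pendant –CH2OH on an sp³ backbone C → alcohol.
  CH2CO-O-COCH2: two acyl groups sharing one oxygen, –C(=O)–O–C(=O)– → anhydride.
  CH(CONH2): pendant –CONH2: carbonyl C bonded to C and N → amide.
  COBr: –C(=O)Br: carbonyl C bonded to C and to a halogen → acyl halide (not alkyl halide).
Carboxylic acid appears at: HOOC, CH(COOH), CH(COOH), CH(COOH) → 4.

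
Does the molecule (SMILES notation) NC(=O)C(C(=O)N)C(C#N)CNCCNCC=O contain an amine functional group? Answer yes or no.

Working along the chain:
  H2NCO: –C(=O)NH2: carbonyl C bonded to C and to N → amide (the N is not a separate amine).
  CH(CONH2): pendant –CONH2: carbonyl C bonded to C and N → amide.
  CH(CN): pendant –C≡N: nitrile.
  CH2NHCH2: C–N–C with sp³ carbons and no adjacent C=O → amine (secondary).
  CH2NHCH2: C–N–C with sp³ carbons and no adjacent C=O → amine (secondary).
  CHO: terminal –CHO: carbonyl C bonded to H and C → aldehyde.
The CH2NHCH2 segment supplies the amine: C–N–C with sp³ carbons and no adjacent C=O → amine (secondary).

yes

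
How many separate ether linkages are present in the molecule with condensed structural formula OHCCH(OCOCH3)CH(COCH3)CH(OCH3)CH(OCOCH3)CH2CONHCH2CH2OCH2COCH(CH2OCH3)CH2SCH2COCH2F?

3

Working along the chain:
  OHC: terminal –CHO: carbonyl C bonded to H and C → aldehyde.
  CH(OCOCH3): pendant –OC(=O)CH3: an acyloxy group → ester.
  CH(COCH3): pendant –COCH3: carbonyl C bonded to two carbons → ketone.
  CH(OCH3): pendant –OCH3: C–O–C with sp³ C, no adjacent C=O → ether.
  CH(OCOCH3): pendant –OC(=O)CH3: an acyloxy group → ester.
  CH2CONHCH2: –C(=O)–N– linkage → amide (the N is not an amine).
  CH2OCH2: C–O–C with sp³ carbons on both sides and no adjacent C=O → ether.
  CO: –C(=O)– with carbon on both sides → ketone.
  CH(CH2OCH3): pendant –CH2OCH3: C–O–C linkage → ether.
  CH2SCH2: C–S–C linkage → sulfide (thioether).
  CO: –C(=O)– with carbon on both sides → ketone.
  CH2F: halogen on an sp³ carbon → alkyl halide.
Ether appears at: CH(OCH3), CH2OCH2, CH(CH2OCH3) → 3.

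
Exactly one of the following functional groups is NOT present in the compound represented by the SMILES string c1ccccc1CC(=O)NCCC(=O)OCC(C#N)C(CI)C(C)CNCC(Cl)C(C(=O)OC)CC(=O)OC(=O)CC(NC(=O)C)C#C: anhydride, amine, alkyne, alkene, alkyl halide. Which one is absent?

anhydride: present (CH2CO-O-COCH2 — two acyl groups sharing one oxygen, –C(=O)–O–C(=O)– → anhydride).
alkyne: present (C≡CH — C≡C triple bond → alkyne).
alkyl halide: present (CH(CH2I) — pendant –CH2X: halogen on sp³ carbon → alkyl halide).
amine: present (CH2NHCH2 — C–N–C with sp³ carbons and no adjacent C=O → amine (secondary)).
alkene: absent. In C6H5, the C=C units are part of an aromatic ring, which is an arene, not an isolated alkene.

alkene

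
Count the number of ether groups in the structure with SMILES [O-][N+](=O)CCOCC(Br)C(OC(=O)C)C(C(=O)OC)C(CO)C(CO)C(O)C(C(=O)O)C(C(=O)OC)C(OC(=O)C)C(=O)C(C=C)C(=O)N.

Taking each segment in turn:
  O2NCH2: –NO2 on carbon → nitro group.
  CH2OCH2: C–O–C with sp³ carbons on both sides and no adjacent C=O → ether.
  CH(Br): halogen on an sp³ carbon → alkyl halide.
  CH(OCOCH3): pendant –OC(=O)CH3: an acyloxy group → ester.
  CH(COOCH3): pendant –COOCH3: carbonyl C bonded to C and –OCH3 → ester.
  CH(CH2OH): pendant –CH2OH on an sp³ backbone C → alcohol.
  CH(CH2OH): pendant –CH2OH on an sp³ backbone C → alcohol.
  CH(OH): –OH on an sp³ carbon → alcohol (secondary).
  CH(COOH): pendant –COOH: carbonyl C bonded to C and –OH → carboxylic acid.
  CH(COOCH3): pendant –COOCH3: carbonyl C bonded to C and –OCH3 → ester.
  CH(OCOCH3): pendant –OC(=O)CH3: an acyloxy group → ester.
  CO: –C(=O)– with carbon on both sides → ketone.
  CH(CH=CH2): pendant –CH=CH2: C=C double bond → alkene.
  CONH2: –C(=O)NH2: carbonyl C bonded to C and to N → amide (the N is not a separate amine).
Ether appears at: CH2OCH2 → 1.

1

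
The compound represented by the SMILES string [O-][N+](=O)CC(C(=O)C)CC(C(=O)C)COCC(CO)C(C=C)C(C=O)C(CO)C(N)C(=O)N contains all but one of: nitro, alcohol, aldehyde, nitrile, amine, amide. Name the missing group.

alcohol: present (CH(CH2OH) — pendant –CH2OH on an sp³ backbone C → alcohol).
nitro: present (O2NCH2 — –NO2 on carbon → nitro group).
amide: present (CONH2 — –C(=O)NH2: carbonyl C bonded to C and to N → amide (the N is not a separate amine)).
aldehyde: present (CH(CHO) — pendant –CHO: carbonyl C bonded to C and H → aldehyde).
amine: present (CH(NH2) — –NH2 on an sp³ carbon with no adjacent C=O → amine).
nitrile: no segment matches this pattern.

nitrile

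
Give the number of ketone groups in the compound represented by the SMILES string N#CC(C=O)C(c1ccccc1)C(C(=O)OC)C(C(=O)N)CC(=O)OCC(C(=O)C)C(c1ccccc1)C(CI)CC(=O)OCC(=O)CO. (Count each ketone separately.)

Working along the chain:
  N≡C: N≡C–: carbon triple-bonded to nitrogen → nitrile.
  CH(CHO): pendant –CHO: carbonyl C bonded to C and H → aldehyde.
  CH(C6H5): pendant –C6H5: benzene ring → arene.
  CH(COOCH3): pendant –COOCH3: carbonyl C bonded to C and –OCH3 → ester.
  CH(CONH2): pendant –CONH2: carbonyl C bonded to C and N → amide.
  CH2COOCH2: –C(=O)–O–C with C on the carbonyl side → ester.
  CH(COCH3): pendant –COCH3: carbonyl C bonded to two carbons → ketone.
  CH(C6H5): pendant –C6H5: benzene ring → arene.
  CH(CH2I): pendant –CH2X: halogen on sp³ carbon → alkyl halide.
  CH2COOCH2: –C(=O)–O–C with C on the carbonyl side → ester.
  CO: –C(=O)– with carbon on both sides → ketone.
  CH2OH: –OH on an sp³ carbon → alcohol.
Ketone appears at: CH(COCH3), CO → 2.

2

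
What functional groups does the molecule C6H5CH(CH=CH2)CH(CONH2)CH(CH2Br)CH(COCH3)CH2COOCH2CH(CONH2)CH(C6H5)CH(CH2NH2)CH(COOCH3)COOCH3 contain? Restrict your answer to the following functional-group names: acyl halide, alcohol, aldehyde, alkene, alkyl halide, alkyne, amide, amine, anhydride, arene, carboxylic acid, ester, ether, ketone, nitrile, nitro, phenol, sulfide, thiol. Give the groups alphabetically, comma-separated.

alkene, alkyl halide, amide, amine, arene, ester, ketone

Reading the structure from left to right:
  C6H5: C6H5– phenyl ring → arene.
  CH(CH=CH2): pendant –CH=CH2: C=C double bond → alkene.
  CH(CONH2): pendant –CONH2: carbonyl C bonded to C and N → amide.
  CH(CH2Br): pendant –CH2X: halogen on sp³ carbon → alkyl halide.
  CH(COCH3): pendant –COCH3: carbonyl C bonded to two carbons → ketone.
  CH2COOCH2: –C(=O)–O–C with C on the carbonyl side → ester.
  CH(CONH2): pendant –CONH2: carbonyl C bonded to C and N → amide.
  CH(C6H5): pendant –C6H5: benzene ring → arene.
  CH(CH2NH2): pendant –CH2NH2: N on sp³ C, no adjacent C=O → amine.
  CH(COOCH3): pendant –COOCH3: carbonyl C bonded to C and –OCH3 → ester.
  COOCH3: –C(=O)OCH3: carbonyl C bonded to C and to –OCH3 → ester (not ketone + ether).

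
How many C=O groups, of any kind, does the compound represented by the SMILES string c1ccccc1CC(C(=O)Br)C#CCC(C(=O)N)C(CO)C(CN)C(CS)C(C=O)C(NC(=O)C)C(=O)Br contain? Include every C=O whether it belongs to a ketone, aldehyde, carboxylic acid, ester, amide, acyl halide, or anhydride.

CH(COBr): acyl halide, 1 C=O (running total 1).
CH(CONH2): amide, 1 C=O (running total 2).
CH(CHO): aldehyde, 1 C=O (running total 3).
CH(NHCOCH3): amide, 1 C=O (running total 4).
COBr: acyl halide, 1 C=O (running total 5).

5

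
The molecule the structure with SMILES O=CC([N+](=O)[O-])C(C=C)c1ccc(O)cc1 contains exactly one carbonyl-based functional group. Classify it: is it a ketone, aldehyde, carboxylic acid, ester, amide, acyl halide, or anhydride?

aldehyde

The carbonyl is in the OHC segment: terminal –CHO: carbonyl C bonded to H and C → aldehyde.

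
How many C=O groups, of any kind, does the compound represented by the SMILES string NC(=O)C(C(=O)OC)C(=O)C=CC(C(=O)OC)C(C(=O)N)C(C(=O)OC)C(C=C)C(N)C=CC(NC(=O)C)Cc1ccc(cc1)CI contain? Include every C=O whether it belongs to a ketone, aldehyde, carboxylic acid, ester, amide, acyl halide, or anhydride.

7

H2NCO: amide, 1 C=O (running total 1).
CH(COOCH3): ester, 1 C=O (running total 2).
CO: ketone, 1 C=O (running total 3).
CH(COOCH3): ester, 1 C=O (running total 4).
CH(CONH2): amide, 1 C=O (running total 5).
CH(COOCH3): ester, 1 C=O (running total 6).
CH(NHCOCH3): amide, 1 C=O (running total 7).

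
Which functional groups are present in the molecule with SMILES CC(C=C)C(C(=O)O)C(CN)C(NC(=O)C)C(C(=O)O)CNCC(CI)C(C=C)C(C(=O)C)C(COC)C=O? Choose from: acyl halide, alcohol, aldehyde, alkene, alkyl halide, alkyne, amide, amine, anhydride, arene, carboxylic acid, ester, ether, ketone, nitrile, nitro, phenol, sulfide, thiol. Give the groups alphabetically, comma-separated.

aldehyde, alkene, alkyl halide, amide, amine, carboxylic acid, ether, ketone

pendant –CH=CH2: C=C double bond → alkene.
pendant –COOH: carbonyl C bonded to C and –OH → carboxylic acid.
pendant –CH2NH2: N on sp³ C, no adjacent C=O → amine.
pendant –NHC(=O)CH3: N bonded to a carbonyl → amide (not amine).
pendant –COOH: carbonyl C bonded to C and –OH → carboxylic acid.
C–N–C with sp³ carbons and no adjacent C=O → amine (secondary).
pendant –CH2X: halogen on sp³ carbon → alkyl halide.
pendant –CH=CH2: C=C double bond → alkene.
pendant –COCH3: carbonyl C bonded to two carbons → ketone.
pendant –CH2OCH3: C–O–C linkage → ether.
terminal –CHO: carbonyl C bonded to H and C → aldehyde.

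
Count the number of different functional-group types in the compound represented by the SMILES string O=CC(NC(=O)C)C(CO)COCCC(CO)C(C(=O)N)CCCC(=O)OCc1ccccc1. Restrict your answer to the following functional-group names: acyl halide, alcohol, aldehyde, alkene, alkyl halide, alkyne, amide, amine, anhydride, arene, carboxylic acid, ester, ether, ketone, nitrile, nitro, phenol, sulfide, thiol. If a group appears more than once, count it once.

terminal –CHO: carbonyl C bonded to H and C → aldehyde.
pendant –NHC(=O)CH3: N bonded to a carbonyl → amide (not amine).
pendant –CH2OH on an sp³ backbone C → alcohol.
C–O–C with sp³ carbons on both sides and no adjacent C=O → ether.
pendant –CH2OH on an sp³ backbone C → alcohol.
pendant –CONH2: carbonyl C bonded to C and N → amide.
–C(=O)–O–C with C on the carbonyl side → ester.
–C6H5 phenyl ring → arene.
Distinct types present: alcohol, aldehyde, amide, arene, ester, ether.

6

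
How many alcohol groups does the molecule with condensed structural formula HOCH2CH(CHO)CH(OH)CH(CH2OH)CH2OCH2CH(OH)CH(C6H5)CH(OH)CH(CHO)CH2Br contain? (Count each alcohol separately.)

5

Reading the structure from left to right:
  HOCH2: HO– on an sp³ carbon → alcohol.
  CH(CHO): pendant –CHO: carbonyl C bonded to C and H → aldehyde.
  CH(OH): –OH on an sp³ carbon → alcohol (secondary).
  CH(CH2OH): pendant –CH2OH on an sp³ backbone C → alcohol.
  CH2OCH2: C–O–C with sp³ carbons on both sides and no adjacent C=O → ether.
  CH(OH): –OH on an sp³ carbon → alcohol (secondary).
  CH(C6H5): pendant –C6H5: benzene ring → arene.
  CH(OH): –OH on an sp³ carbon → alcohol (secondary).
  CH(CHO): pendant –CHO: carbonyl C bonded to C and H → aldehyde.
  CH2Br: halogen on an sp³ carbon → alkyl halide.
Alcohol appears at: HOCH2, CH(OH), CH(CH2OH), CH(OH), CH(OH) → 5.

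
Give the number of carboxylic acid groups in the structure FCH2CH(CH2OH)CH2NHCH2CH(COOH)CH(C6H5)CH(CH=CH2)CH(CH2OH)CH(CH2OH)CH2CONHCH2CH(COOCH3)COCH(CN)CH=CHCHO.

1

halogen on an sp³ carbon → alkyl halide.
pendant –CH2OH on an sp³ backbone C → alcohol.
C–N–C with sp³ carbons and no adjacent C=O → amine (secondary).
pendant –COOH: carbonyl C bonded to C and –OH → carboxylic acid.
pendant –C6H5: benzene ring → arene.
pendant –CH=CH2: C=C double bond → alkene.
pendant –CH2OH on an sp³ backbone C → alcohol.
pendant –CH2OH on an sp³ backbone C → alcohol.
–C(=O)–N– linkage → amide (the N is not an amine).
pendant –COOCH3: carbonyl C bonded to C and –OCH3 → ester.
–C(=O)– with carbon on both sides → ketone.
pendant –C≡N: nitrile.
C=C double bond → alkene.
terminal –CHO: carbonyl C bonded to H and C → aldehyde.
Carboxylic acid appears at: CH(COOH) → 1.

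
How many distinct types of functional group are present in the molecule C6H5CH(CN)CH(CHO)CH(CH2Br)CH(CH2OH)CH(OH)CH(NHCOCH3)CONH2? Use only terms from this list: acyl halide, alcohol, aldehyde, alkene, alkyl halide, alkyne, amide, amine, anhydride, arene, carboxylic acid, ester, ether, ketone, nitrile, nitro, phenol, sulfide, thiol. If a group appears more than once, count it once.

Working along the chain:
  C6H5: C6H5– phenyl ring → arene.
  CH(CN): pendant –C≡N: nitrile.
  CH(CHO): pendant –CHO: carbonyl C bonded to C and H → aldehyde.
  CH(CH2Br): pendant –CH2X: halogen on sp³ carbon → alkyl halide.
  CH(CH2OH): pendant –CH2OH on an sp³ backbone C → alcohol.
  CH(OH): –OH on an sp³ carbon → alcohol (secondary).
  CH(NHCOCH3): pendant –NHC(=O)CH3: N bonded to a carbonyl → amide (not amine).
  CONH2: –C(=O)NH2: carbonyl C bonded to C and to N → amide (the N is not a separate amine).
Distinct types present: alcohol, aldehyde, alkyl halide, amide, arene, nitrile.

6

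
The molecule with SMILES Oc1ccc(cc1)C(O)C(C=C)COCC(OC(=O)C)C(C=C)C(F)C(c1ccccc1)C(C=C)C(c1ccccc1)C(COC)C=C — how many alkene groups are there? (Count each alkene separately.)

4

–OH attached directly to an aromatic ring → phenol (not alcohol); the ring itself is an arene.
–OH on an sp³ carbon → alcohol (secondary).
pendant –CH=CH2: C=C double bond → alkene.
C–O–C with sp³ carbons on both sides and no adjacent C=O → ether.
pendant –OC(=O)CH3: an acyloxy group → ester.
pendant –CH=CH2: C=C double bond → alkene.
halogen on an sp³ carbon → alkyl halide.
pendant –C6H5: benzene ring → arene.
pendant –CH=CH2: C=C double bond → alkene.
pendant –C6H5: benzene ring → arene.
pendant –CH2OCH3: C–O–C linkage → ether.
C=C double bond → alkene.
Alkene appears at: CH(CH=CH2), CH(CH=CH2), CH(CH=CH2), CH=CH2 → 4.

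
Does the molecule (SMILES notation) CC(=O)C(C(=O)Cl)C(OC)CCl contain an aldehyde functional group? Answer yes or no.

no

Taking each segment in turn:
  CO: –C(=O)– with carbon on both sides → ketone.
  CH(COCl): pendant –C(=O)X: carbonyl C bonded to C and halogen → acyl halide.
  CH(OCH3): pendant –OCH3: C–O–C with sp³ C, no adjacent C=O → ether.
  CH2Cl: halogen on an sp³ carbon → alkyl halide.
In CO, the carbonyl carbon is bonded to two carbons, so it is a ketone, not an aldehyde.
The groups actually present are: acyl halide, alkyl halide, ether, ketone.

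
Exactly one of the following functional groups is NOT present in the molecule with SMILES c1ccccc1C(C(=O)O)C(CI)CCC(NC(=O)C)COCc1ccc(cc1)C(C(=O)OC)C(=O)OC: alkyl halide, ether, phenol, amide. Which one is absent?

phenol

alkyl halide: present (CH(CH2I) — pendant –CH2X: halogen on sp³ carbon → alkyl halide).
ether: present (CH2OCH2 — C–O–C with sp³ carbons on both sides and no adjacent C=O → ether).
amide: present (CH(NHCOCH3) — pendant –NHC(=O)CH3: N bonded to a carbonyl → amide (not amine)).
phenol: no segment matches this pattern.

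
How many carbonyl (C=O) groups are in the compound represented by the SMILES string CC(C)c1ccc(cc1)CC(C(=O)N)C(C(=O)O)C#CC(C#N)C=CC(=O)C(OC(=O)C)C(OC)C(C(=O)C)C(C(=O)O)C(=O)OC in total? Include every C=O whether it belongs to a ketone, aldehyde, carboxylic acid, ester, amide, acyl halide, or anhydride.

7

CH(CONH2): amide, 1 C=O (running total 1).
CH(COOH): carboxylic acid, 1 C=O (running total 2).
CO: ketone, 1 C=O (running total 3).
CH(OCOCH3): ester, 1 C=O (running total 4).
CH(COCH3): ketone, 1 C=O (running total 5).
CH(COOH): carboxylic acid, 1 C=O (running total 6).
COOCH3: ester, 1 C=O (running total 7).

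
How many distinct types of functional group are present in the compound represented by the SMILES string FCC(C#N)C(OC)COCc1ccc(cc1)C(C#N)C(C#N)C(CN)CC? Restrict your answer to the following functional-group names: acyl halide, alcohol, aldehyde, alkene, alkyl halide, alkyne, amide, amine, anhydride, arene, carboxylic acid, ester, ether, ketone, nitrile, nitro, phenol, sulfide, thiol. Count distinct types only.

5

Taking each segment in turn:
  FCH2: halogen on an sp³ carbon → alkyl halide.
  CH(CN): pendant –C≡N: nitrile.
  CH(OCH3): pendant –OCH3: C–O–C with sp³ C, no adjacent C=O → ether.
  CH2OCH2: C–O–C with sp³ carbons on both sides and no adjacent C=O → ether.
  C6H4: para-disubstituted benzene ring → arene.
  CH(CN): pendant –C≡N: nitrile.
  CH(CN): pendant –C≡N: nitrile.
  CH(CH2NH2): pendant –CH2NH2: N on sp³ C, no adjacent C=O → amine.
Distinct types present: alkyl halide, amine, arene, ether, nitrile.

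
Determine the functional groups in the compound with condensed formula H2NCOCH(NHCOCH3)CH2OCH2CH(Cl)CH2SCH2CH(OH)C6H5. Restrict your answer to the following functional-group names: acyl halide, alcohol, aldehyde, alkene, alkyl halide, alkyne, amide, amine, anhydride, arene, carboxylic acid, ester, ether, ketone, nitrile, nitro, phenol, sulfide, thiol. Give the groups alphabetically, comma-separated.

alcohol, alkyl halide, amide, arene, ether, sulfide

–C(=O)NH2: carbonyl C bonded to C and to N → amide (the N is not a separate amine).
pendant –NHC(=O)CH3: N bonded to a carbonyl → amide (not amine).
C–O–C with sp³ carbons on both sides and no adjacent C=O → ether.
halogen on an sp³ carbon → alkyl halide.
C–S–C linkage → sulfide (thioether).
–OH on an sp³ carbon → alcohol (secondary).
–C6H5 phenyl ring → arene.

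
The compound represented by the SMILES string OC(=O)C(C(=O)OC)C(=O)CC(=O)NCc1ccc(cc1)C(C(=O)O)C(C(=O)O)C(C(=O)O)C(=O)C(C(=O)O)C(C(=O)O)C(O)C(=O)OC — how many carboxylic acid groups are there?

6

Taking each segment in turn:
  HOOC: –COOH: carbonyl C bonded to –OH and C → carboxylic acid (the –OH is not a separate alcohol).
  CH(COOCH3): pendant –COOCH3: carbonyl C bonded to C and –OCH3 → ester.
  CO: –C(=O)– with carbon on both sides → ketone.
  CH2CONHCH2: –C(=O)–N– linkage → amide (the N is not an amine).
  C6H4: para-disubstituted benzene ring → arene.
  CH(COOH): pendant –COOH: carbonyl C bonded to C and –OH → carboxylic acid.
  CH(COOH): pendant –COOH: carbonyl C bonded to C and –OH → carboxylic acid.
  CH(COOH): pendant –COOH: carbonyl C bonded to C and –OH → carboxylic acid.
  CO: –C(=O)– with carbon on both sides → ketone.
  CH(COOH): pendant –COOH: carbonyl C bonded to C and –OH → carboxylic acid.
  CH(COOH): pendant –COOH: carbonyl C bonded to C and –OH → carboxylic acid.
  CH(OH): –OH on an sp³ carbon → alcohol (secondary).
  COOCH3: –C(=O)OCH3: carbonyl C bonded to C and to –OCH3 → ester (not ketone + ether).
Carboxylic acid appears at: HOOC, CH(COOH), CH(COOH), CH(COOH), CH(COOH), CH(COOH) → 6.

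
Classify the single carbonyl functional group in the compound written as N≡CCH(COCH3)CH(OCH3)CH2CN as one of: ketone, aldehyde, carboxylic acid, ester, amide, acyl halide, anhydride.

ketone

The carbonyl is in the CH(COCH3) segment: pendant –COCH3: carbonyl C bonded to two carbons → ketone.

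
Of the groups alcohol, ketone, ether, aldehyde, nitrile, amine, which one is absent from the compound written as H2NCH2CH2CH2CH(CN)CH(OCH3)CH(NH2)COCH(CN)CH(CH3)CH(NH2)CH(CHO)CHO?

nitrile: present (CH(CN) — pendant –C≡N: nitrile).
ketone: present (CO — –C(=O)– with carbon on both sides → ketone).
ether: present (CH(OCH3) — pendant –OCH3: C–O–C with sp³ C, no adjacent C=O → ether).
aldehyde: present (CH(CHO) — pendant –CHO: carbonyl C bonded to C and H → aldehyde).
amine: present (H2NCH2 — –NH2 on an sp³ carbon with no adjacent C=O → amine).
alcohol: no segment matches this pattern.

alcohol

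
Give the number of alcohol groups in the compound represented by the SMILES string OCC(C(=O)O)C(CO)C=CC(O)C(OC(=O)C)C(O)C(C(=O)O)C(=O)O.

4

HO– on an sp³ carbon → alcohol.
pendant –COOH: carbonyl C bonded to C and –OH → carboxylic acid.
pendant –CH2OH on an sp³ backbone C → alcohol.
C=C double bond → alkene.
–OH on an sp³ carbon → alcohol (secondary).
pendant –OC(=O)CH3: an acyloxy group → ester.
–OH on an sp³ carbon → alcohol (secondary).
pendant –COOH: carbonyl C bonded to C and –OH → carboxylic acid.
–COOH: carbonyl C bonded to –OH and C → carboxylic acid (the –OH is not a separate alcohol).
Alcohol appears at: HOCH2, CH(CH2OH), CH(OH), CH(OH) → 4.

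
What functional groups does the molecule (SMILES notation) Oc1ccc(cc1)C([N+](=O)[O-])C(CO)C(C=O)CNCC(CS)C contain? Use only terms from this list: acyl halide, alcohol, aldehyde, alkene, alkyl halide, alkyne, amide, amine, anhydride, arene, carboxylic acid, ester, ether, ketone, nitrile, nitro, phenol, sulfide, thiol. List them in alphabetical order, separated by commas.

alcohol, aldehyde, amine, arene, nitro, phenol, thiol

–OH attached directly to an aromatic ring → phenol (not alcohol); the ring itself is an arene.
–NO2 on an sp³ carbon → nitro (the N=O is not a carbonyl).
pendant –CH2OH on an sp³ backbone C → alcohol.
pendant –CHO: carbonyl C bonded to C and H → aldehyde.
C–N–C with sp³ carbons and no adjacent C=O → amine (secondary).
pendant –CH2SH → thiol.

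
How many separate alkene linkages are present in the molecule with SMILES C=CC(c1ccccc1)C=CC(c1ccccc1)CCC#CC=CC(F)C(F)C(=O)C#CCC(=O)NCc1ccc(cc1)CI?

Reading the structure from left to right:
  CH2=CH: C=C double bond → alkene.
  CH(C6H5): pendant –C6H5: benzene ring → arene.
  CH=CH: C=C double bond → alkene.
  CH(C6H5): pendant –C6H5: benzene ring → arene.
  C≡C: C≡C triple bond → alkyne.
  CH=CH: C=C double bond → alkene.
  CH(F): halogen on an sp³ carbon → alkyl halide.
  CH(F): halogen on an sp³ carbon → alkyl halide.
  CO: –C(=O)– with carbon on both sides → ketone.
  C≡C: C≡C triple bond → alkyne.
  CH2CONHCH2: –C(=O)–N– linkage → amide (the N is not an amine).
  C6H4: para-disubstituted benzene ring → arene.
  CH2I: halogen on an sp³ carbon → alkyl halide.
Alkene appears at: CH2=CH, CH=CH, CH=CH → 3.

3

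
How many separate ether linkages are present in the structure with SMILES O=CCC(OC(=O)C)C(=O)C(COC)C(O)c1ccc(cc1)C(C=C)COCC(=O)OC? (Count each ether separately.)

terminal –CHO: carbonyl C bonded to H and C → aldehyde.
pendant –OC(=O)CH3: an acyloxy group → ester.
–C(=O)– with carbon on both sides → ketone.
pendant –CH2OCH3: C–O–C linkage → ether.
–OH on an sp³ carbon → alcohol (secondary).
para-disubstituted benzene ring → arene.
pendant –CH=CH2: C=C double bond → alkene.
C–O–C with sp³ carbons on both sides and no adjacent C=O → ether.
–C(=O)OCH3: carbonyl C bonded to C and to –OCH3 → ester (not ketone + ether).
Ether appears at: CH(CH2OCH3), CH2OCH2 → 2.

2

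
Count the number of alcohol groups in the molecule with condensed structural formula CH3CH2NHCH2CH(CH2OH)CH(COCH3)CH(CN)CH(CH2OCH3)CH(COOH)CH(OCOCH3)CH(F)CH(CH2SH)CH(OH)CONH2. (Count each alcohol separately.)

Working along the chain:
  CH2NHCH2: C–N–C with sp³ carbons and no adjacent C=O → amine (secondary).
  CH(CH2OH): pendant –CH2OH on an sp³ backbone C → alcohol.
  CH(COCH3): pendant –COCH3: carbonyl C bonded to two carbons → ketone.
  CH(CN): pendant –C≡N: nitrile.
  CH(CH2OCH3): pendant –CH2OCH3: C–O–C linkage → ether.
  CH(COOH): pendant –COOH: carbonyl C bonded to C and –OH → carboxylic acid.
  CH(OCOCH3): pendant –OC(=O)CH3: an acyloxy group → ester.
  CH(F): halogen on an sp³ carbon → alkyl halide.
  CH(CH2SH): pendant –CH2SH → thiol.
  CH(OH): –OH on an sp³ carbon → alcohol (secondary).
  CONH2: –C(=O)NH2: carbonyl C bonded to C and to N → amide (the N is not a separate amine).
Alcohol appears at: CH(CH2OH), CH(OH) → 2.

2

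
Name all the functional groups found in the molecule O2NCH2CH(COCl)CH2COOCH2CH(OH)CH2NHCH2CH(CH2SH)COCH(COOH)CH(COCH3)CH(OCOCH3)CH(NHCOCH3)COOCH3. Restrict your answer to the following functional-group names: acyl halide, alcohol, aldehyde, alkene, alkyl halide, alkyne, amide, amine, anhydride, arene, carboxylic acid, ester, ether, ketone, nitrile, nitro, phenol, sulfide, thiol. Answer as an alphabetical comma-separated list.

–NO2 on carbon → nitro group.
pendant –C(=O)X: carbonyl C bonded to C and halogen → acyl halide.
–C(=O)–O–C with C on the carbonyl side → ester.
–OH on an sp³ carbon → alcohol (secondary).
C–N–C with sp³ carbons and no adjacent C=O → amine (secondary).
pendant –CH2SH → thiol.
–C(=O)– with carbon on both sides → ketone.
pendant –COOH: carbonyl C bonded to C and –OH → carboxylic acid.
pendant –COCH3: carbonyl C bonded to two carbons → ketone.
pendant –OC(=O)CH3: an acyloxy group → ester.
pendant –NHC(=O)CH3: N bonded to a carbonyl → amide (not amine).
–C(=O)OCH3: carbonyl C bonded to C and to –OCH3 → ester (not ketone + ether).

acyl halide, alcohol, amide, amine, carboxylic acid, ester, ketone, nitro, thiol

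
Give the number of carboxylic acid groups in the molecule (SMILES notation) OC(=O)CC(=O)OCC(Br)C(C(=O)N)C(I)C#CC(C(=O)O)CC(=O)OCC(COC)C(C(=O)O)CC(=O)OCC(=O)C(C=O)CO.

3

–COOH: carbonyl C bonded to –OH and C → carboxylic acid (the –OH is not a separate alcohol).
–C(=O)–O–C with C on the carbonyl side → ester.
halogen on an sp³ carbon → alkyl halide.
pendant –CONH2: carbonyl C bonded to C and N → amide.
halogen on an sp³ carbon → alkyl halide.
C≡C triple bond → alkyne.
pendant –COOH: carbonyl C bonded to C and –OH → carboxylic acid.
–C(=O)–O–C with C on the carbonyl side → ester.
pendant –CH2OCH3: C–O–C linkage → ether.
pendant –COOH: carbonyl C bonded to C and –OH → carboxylic acid.
–C(=O)–O–C with C on the carbonyl side → ester.
–C(=O)– with carbon on both sides → ketone.
pendant –CHO: carbonyl C bonded to C and H → aldehyde.
–OH on an sp³ carbon → alcohol.
Carboxylic acid appears at: HOOC, CH(COOH), CH(COOH) → 3.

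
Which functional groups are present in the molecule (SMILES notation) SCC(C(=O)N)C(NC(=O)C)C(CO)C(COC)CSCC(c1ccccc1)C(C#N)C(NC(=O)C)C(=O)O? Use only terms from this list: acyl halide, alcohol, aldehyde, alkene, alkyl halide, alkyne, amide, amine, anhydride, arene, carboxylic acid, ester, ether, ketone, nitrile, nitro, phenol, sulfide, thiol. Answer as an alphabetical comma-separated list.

alcohol, amide, arene, carboxylic acid, ether, nitrile, sulfide, thiol

Reading the structure from left to right:
  HSCH2: –SH on an sp³ carbon → thiol.
  CH(CONH2): pendant –CONH2: carbonyl C bonded to C and N → amide.
  CH(NHCOCH3): pendant –NHC(=O)CH3: N bonded to a carbonyl → amide (not amine).
  CH(CH2OH): pendant –CH2OH on an sp³ backbone C → alcohol.
  CH(CH2OCH3): pendant –CH2OCH3: C–O–C linkage → ether.
  CH2SCH2: C–S–C linkage → sulfide (thioether).
  CH(C6H5): pendant –C6H5: benzene ring → arene.
  CH(CN): pendant –C≡N: nitrile.
  CH(NHCOCH3): pendant –NHC(=O)CH3: N bonded to a carbonyl → amide (not amine).
  COOH: –COOH: carbonyl C bonded to –OH and C → carboxylic acid (the –OH is not a separate alcohol).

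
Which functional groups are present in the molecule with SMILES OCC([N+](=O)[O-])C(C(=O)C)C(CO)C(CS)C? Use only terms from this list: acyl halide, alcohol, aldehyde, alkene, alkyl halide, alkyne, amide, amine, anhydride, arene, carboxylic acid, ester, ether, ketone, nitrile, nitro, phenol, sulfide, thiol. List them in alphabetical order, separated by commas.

alcohol, ketone, nitro, thiol

Working along the chain:
  HOCH2: HO– on an sp³ carbon → alcohol.
  CH(NO2): –NO2 on an sp³ carbon → nitro (the N=O is not a carbonyl).
  CH(COCH3): pendant –COCH3: carbonyl C bonded to two carbons → ketone.
  CH(CH2OH): pendant –CH2OH on an sp³ backbone C → alcohol.
  CH(CH2SH): pendant –CH2SH → thiol.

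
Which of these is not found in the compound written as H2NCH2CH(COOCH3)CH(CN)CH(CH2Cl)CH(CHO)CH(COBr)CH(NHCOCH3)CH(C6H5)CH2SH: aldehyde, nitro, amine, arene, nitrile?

nitro

arene: present (CH(C6H5) — pendant –C6H5: benzene ring → arene).
aldehyde: present (CH(CHO) — pendant –CHO: carbonyl C bonded to C and H → aldehyde).
amine: present (H2NCH2 — –NH2 on an sp³ carbon with no adjacent C=O → amine).
nitrile: present (CH(CN) — pendant –C≡N: nitrile).
nitro: no segment matches this pattern.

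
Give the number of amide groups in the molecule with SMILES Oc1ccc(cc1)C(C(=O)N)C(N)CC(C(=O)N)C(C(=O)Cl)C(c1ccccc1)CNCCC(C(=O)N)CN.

–OH attached directly to an aromatic ring → phenol (not alcohol); the ring itself is an arene.
pendant –CONH2: carbonyl C bonded to C and N → amide.
–NH2 on an sp³ carbon with no adjacent C=O → amine.
pendant –CONH2: carbonyl C bonded to C and N → amide.
pendant –C(=O)X: carbonyl C bonded to C and halogen → acyl halide.
pendant –C6H5: benzene ring → arene.
C–N–C with sp³ carbons and no adjacent C=O → amine (secondary).
pendant –CONH2: carbonyl C bonded to C and N → amide.
–NH2 on an sp³ carbon with no adjacent C=O → amine.
Amide appears at: CH(CONH2), CH(CONH2), CH(CONH2) → 3.

3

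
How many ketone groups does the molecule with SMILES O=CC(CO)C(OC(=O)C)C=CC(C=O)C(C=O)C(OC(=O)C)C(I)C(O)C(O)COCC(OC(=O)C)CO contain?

0

terminal –CHO: carbonyl C bonded to H and C → aldehyde.
pendant –CH2OH on an sp³ backbone C → alcohol.
pendant –OC(=O)CH3: an acyloxy group → ester.
C=C double bond → alkene.
pendant –CHO: carbonyl C bonded to C and H → aldehyde.
pendant –CHO: carbonyl C bonded to C and H → aldehyde.
pendant –OC(=O)CH3: an acyloxy group → ester.
halogen on an sp³ carbon → alkyl halide.
–OH on an sp³ carbon → alcohol (secondary).
–OH on an sp³ carbon → alcohol (secondary).
C–O–C with sp³ carbons on both sides and no adjacent C=O → ether.
pendant –OC(=O)CH3: an acyloxy group → ester.
–OH on an sp³ carbon → alcohol.
No segment is a ketone: OHC is aldehyde, not ketone; CH(OCOCH3) is ester, not ketone; CH(CHO) is aldehyde, not ketone. → 0.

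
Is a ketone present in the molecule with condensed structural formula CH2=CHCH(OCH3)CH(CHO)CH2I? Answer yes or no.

no

C=C double bond → alkene.
pendant –OCH3: C–O–C with sp³ C, no adjacent C=O → ether.
pendant –CHO: carbonyl C bonded to C and H → aldehyde.
halogen on an sp³ carbon → alkyl halide.
In CH(CHO), the carbonyl carbon carries an H, so it is an aldehyde, not a ketone.
The groups actually present are: aldehyde, alkene, alkyl halide, ether.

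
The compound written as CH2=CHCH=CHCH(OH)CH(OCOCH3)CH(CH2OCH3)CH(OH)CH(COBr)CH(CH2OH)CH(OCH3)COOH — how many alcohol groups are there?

3

C=C double bond → alkene.
C=C double bond → alkene.
–OH on an sp³ carbon → alcohol (secondary).
pendant –OC(=O)CH3: an acyloxy group → ester.
pendant –CH2OCH3: C–O–C linkage → ether.
–OH on an sp³ carbon → alcohol (secondary).
pendant –C(=O)X: carbonyl C bonded to C and halogen → acyl halide.
pendant –CH2OH on an sp³ backbone C → alcohol.
pendant –OCH3: C–O–C with sp³ C, no adjacent C=O → ether.
–COOH: carbonyl C bonded to –OH and C → carboxylic acid (the –OH is not a separate alcohol).
Alcohol appears at: CH(OH), CH(OH), CH(CH2OH) → 3.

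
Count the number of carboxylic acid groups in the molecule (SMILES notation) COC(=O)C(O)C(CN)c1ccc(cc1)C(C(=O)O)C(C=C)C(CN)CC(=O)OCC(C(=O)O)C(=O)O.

3

CH3O–C(=O)–: carbonyl C bonded to C and to –OCH3 → ester (not ketone + ether).
–OH on an sp³ carbon → alcohol (secondary).
pendant –CH2NH2: N on sp³ C, no adjacent C=O → amine.
para-disubstituted benzene ring → arene.
pendant –COOH: carbonyl C bonded to C and –OH → carboxylic acid.
pendant –CH=CH2: C=C double bond → alkene.
pendant –CH2NH2: N on sp³ C, no adjacent C=O → amine.
–C(=O)–O–C with C on the carbonyl side → ester.
pendant –COOH: carbonyl C bonded to C and –OH → carboxylic acid.
–COOH: carbonyl C bonded to –OH and C → carboxylic acid (the –OH is not a separate alcohol).
Carboxylic acid appears at: CH(COOH), CH(COOH), COOH → 3.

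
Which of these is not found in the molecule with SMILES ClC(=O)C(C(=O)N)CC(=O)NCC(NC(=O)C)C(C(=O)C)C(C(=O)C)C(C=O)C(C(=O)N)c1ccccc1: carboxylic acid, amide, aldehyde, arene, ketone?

ketone: present (CH(COCH3) — pendant –COCH3: carbonyl C bonded to two carbons → ketone).
arene: present (C6H5 — –C6H5 phenyl ring → arene).
amide: present (CH(CONH2) — pendant –CONH2: carbonyl C bonded to C and N → amide).
aldehyde: present (CH(CHO) — pendant –CHO: carbonyl C bonded to C and H → aldehyde).
carboxylic acid: absent. In each of CH(CONH2), CH2CONHCH2 and CH(NHCOCH3), the carbonyl is bonded to nitrogen, not to –OH; that is an amide.

carboxylic acid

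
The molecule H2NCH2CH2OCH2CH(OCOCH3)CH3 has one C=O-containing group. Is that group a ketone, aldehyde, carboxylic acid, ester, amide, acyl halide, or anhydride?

ester

The carbonyl is in the CH(OCOCH3) segment: pendant –OC(=O)CH3: an acyloxy group → ester.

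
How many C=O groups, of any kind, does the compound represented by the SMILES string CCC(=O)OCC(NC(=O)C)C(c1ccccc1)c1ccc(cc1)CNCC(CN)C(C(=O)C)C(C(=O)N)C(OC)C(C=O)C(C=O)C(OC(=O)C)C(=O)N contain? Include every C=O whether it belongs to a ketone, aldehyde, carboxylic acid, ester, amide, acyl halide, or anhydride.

CH2COOCH2: ester, 1 C=O (running total 1).
CH(NHCOCH3): amide, 1 C=O (running total 2).
CH(COCH3): ketone, 1 C=O (running total 3).
CH(CONH2): amide, 1 C=O (running total 4).
CH(CHO): aldehyde, 1 C=O (running total 5).
CH(CHO): aldehyde, 1 C=O (running total 6).
CH(OCOCH3): ester, 1 C=O (running total 7).
CONH2: amide, 1 C=O (running total 8).

8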